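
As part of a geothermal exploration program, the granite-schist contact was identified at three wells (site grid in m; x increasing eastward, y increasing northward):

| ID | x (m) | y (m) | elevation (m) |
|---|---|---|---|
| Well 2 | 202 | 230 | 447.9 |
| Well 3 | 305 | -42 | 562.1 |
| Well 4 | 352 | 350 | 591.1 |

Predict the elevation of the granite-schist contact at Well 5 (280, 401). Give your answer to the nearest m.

Let the plane be z = a·x + b·y + c.
Well 3−Well 2: 103a − 272b = 114.2;  Well 4−Well 2: 150a + 120b = 143.2.
Solving gives a = 0.99049, b = −0.04478.
Then c = 447.9 − a·202 − b·230 = 258.12.
At (280, 401): z = 277.3 − 18.0 + 258.12 = 517.5 m.

518 m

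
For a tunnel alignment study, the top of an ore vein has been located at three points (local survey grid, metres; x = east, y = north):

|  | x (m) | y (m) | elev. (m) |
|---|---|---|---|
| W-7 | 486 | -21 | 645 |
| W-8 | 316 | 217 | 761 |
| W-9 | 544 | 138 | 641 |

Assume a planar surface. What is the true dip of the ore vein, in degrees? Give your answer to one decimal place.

26.5°

Two edge vectors: W-7→W-8 = (-170, 238, 116), W-7→W-9 = (58, 159, -4).
Normal n = (W-7→W-8) × (W-7→W-9) = (-19396, 6048, -40834).
So ∂z/∂x = −n_x/n_z = −0.47500 and ∂z/∂y = −n_y/n_z = 0.14811.
Gradient magnitude |∇z| = √(a² + b²) = √(0.22562 + 0.02194) = 0.49755.
True dip = arctan(0.49755) = 26.5°, dipping toward ESE (azimuth ≈ 107°).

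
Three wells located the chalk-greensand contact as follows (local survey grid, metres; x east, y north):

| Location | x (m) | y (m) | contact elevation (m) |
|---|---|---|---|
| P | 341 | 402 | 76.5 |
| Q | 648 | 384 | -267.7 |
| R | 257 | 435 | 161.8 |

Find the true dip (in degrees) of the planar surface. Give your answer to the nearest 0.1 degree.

Let the plane be z = a·x + b·y + c.
Q−P: 307a − 18b = −344.2;  R−P: −84a + 33b = 85.3.
Solving gives a = −1.13971, b = −0.31624.
Gradient magnitude |∇z| = √(a² + b²) = √(1.29895 + 0.10001) = 1.18278.
True dip = arctan(1.18278) = 49.8°, dipping toward ENE (azimuth ≈ 074°).

49.8°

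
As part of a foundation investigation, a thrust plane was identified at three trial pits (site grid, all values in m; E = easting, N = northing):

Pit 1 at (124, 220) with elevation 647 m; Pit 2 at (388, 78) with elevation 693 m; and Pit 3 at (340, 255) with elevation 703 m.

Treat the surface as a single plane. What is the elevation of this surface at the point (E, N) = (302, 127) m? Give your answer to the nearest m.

678 m

Let the plane be z = a·E + b·N + c.
Pit 2−Pit 1: 264a − 142b = 46;  Pit 3−Pit 1: 216a + 35b = 56.
Solving gives a = 0.23958, b = 0.12147.
Then c = 647 − a·124 − b·220 = 590.57.
At (302, 127): z = 72.4 + 15.4 + 590.57 = 678.3 m.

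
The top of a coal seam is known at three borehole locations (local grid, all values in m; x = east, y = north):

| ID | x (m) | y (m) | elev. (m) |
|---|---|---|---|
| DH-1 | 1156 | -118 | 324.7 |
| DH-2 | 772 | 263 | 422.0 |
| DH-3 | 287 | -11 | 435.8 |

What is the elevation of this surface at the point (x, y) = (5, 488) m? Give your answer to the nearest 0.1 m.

538.9 m

Two edge vectors: DH-1→DH-2 = (-384, 381, 97.3), DH-1→DH-3 = (-869, 107, 111.1).
Normal n = (DH-1→DH-2) × (DH-1→DH-3) = (31918, -41891.3, 290001).
So ∂z/∂x = −n_x/n_z = −0.110062 and ∂z/∂y = −n_y/n_z = 0.144452.
Intercept c from DH-1: 324.7 + 127.23 + 17.05 = 468.98.
At (5, 488): z = −0.6 + 70.5 + 468.98 = 538.9 m.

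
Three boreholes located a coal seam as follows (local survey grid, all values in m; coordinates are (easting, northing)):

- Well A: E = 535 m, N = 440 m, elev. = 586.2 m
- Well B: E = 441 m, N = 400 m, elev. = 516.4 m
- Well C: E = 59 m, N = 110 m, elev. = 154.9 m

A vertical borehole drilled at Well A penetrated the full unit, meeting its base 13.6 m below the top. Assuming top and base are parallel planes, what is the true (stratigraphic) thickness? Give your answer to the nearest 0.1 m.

Two edge vectors: Well A→Well B = (-94, -40, -69.8), Well A→Well C = (-476, -330, -431.3).
Normal n = (Well A→Well B) × (Well A→Well C) = (-5782, -7317.4, 11980).
So ∂z/∂E = −n_x/n_z = 0.48264 and ∂z/∂N = −n_y/n_z = 0.61080.
|∇z| = √(a²+b²) = 0.77847, so dip δ = arctan(0.77847) = 37.90°.
True thickness = vertical thickness × cos δ = 13.6 × cos 37.90° = 10.7 m.

10.7 m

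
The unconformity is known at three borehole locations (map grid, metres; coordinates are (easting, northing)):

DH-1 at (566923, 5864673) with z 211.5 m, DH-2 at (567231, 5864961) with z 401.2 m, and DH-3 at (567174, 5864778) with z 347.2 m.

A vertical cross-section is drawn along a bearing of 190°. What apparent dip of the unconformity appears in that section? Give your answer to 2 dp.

Let the plane be z = a·E + b·N + c.
DH-2−DH-1: 308a + 288b = 189.7;  DH-3−DH-1: 251a + 105b = 135.7.
Solving gives a = 0.47970, b = 0.14567.
Unit vector along 190° is (sin 190°, cos 190°) = (-0.1736, -0.9848).
Slope in that direction = a·(-0.1736) + b·(-0.9848) = −0.22675.
Apparent dip = arctan|0.22675| = 12.78° (true dip is 26.6°, so apparent ≤ true as expected).

12.78°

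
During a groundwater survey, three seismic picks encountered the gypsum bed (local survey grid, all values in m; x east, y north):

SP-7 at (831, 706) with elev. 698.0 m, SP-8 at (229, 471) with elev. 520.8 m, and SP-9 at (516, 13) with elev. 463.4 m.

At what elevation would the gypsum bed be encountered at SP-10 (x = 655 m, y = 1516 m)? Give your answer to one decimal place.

Let the plane be z = a·x + b·y + c.
SP-8−SP-7: −602a − 235b = −177.2;  SP-9−SP-7: −315a − 693b = −234.6.
Solving gives a = 0.197192, b = 0.248895.
Then c = 698 − a·831 − b·706 = 358.41.
At (655, 1516): z = 129.2 + 377.3 + 358.41 = 864.9 m.

864.9 m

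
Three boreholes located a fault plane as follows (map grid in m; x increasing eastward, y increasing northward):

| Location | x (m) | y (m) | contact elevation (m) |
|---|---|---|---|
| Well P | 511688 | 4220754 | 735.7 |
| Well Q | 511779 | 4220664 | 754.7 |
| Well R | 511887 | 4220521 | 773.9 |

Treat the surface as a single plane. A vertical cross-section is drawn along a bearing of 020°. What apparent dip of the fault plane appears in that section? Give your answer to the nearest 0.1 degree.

Let the plane be z = a·x + b·y + c.
Well Q−Well P: 91a − 90b = 19;  Well R−Well P: 199a − 233b = 38.2.
Solving gives a = 0.30033, b = 0.09256.
Unit vector along 020° is (sin 20°, cos 20°) = (0.3420, 0.9397).
Slope in that direction = a·(0.3420) + b·(0.9397) = 0.18970.
Apparent dip = arctan|0.18970| = 10.7° (true dip is 17.4°, so apparent ≤ true as expected).

10.7°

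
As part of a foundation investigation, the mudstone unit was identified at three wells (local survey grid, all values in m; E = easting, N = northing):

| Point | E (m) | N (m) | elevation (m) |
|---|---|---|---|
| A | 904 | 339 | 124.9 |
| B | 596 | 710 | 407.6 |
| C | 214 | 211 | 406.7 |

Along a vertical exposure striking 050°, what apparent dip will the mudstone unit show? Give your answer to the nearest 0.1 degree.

Two edge vectors: A→B = (-308, 371, 282.7), A→C = (-690, -128, 281.8).
Normal n = (A→B) × (A→C) = (140733.4, -108268.6, 295414).
So ∂z/∂E = −n_x/n_z = −0.47639 and ∂z/∂N = −n_y/n_z = 0.36650.
Unit vector along 050° is (sin 50°, cos 50°) = (0.7660, 0.6428).
Slope in that direction = a·(0.7660) + b·(0.6428) = −0.12936.
Apparent dip = arctan|0.12936| = 7.4° (true dip is 31.0°, so apparent ≤ true as expected).

7.4°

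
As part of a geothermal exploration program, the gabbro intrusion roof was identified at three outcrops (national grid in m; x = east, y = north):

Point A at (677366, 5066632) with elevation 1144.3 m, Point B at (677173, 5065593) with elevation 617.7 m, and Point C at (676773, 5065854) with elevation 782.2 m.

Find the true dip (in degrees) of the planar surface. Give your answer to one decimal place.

27.7°

Let the plane be z = a·x + b·y + c.
Point B−Point A: −193a − 1039b = −526.6;  Point C−Point A: −593a − 778b = −362.1.
Solving gives a = −0.07183, b = 0.52018.
Gradient magnitude |∇z| = √(a² + b²) = √(0.00516 + 0.27058) = 0.52511.
True dip = arctan(0.52511) = 27.7°, dipping toward S (azimuth ≈ 172°).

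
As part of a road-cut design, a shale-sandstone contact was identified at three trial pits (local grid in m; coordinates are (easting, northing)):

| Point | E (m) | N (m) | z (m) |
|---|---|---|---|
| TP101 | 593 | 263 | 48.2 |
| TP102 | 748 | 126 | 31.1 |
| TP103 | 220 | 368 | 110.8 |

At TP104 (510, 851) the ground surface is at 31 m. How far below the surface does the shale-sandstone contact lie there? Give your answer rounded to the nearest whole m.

Let the plane be z = a·E + b·N + c.
TP102−TP101: 155a − 137b = −17.1;  TP103−TP101: −373a + 105b = 62.6.
Solving gives a = −0.19470, b = −0.09547.
Then c = 48.2 − a·593 − b·263 = 188.77.
At (510, 851): z_contact = −99.3 − 81.2 + 188.77 = 8.2 m.
Depth below ground = 31 − 8.2 = 23 m.

23 m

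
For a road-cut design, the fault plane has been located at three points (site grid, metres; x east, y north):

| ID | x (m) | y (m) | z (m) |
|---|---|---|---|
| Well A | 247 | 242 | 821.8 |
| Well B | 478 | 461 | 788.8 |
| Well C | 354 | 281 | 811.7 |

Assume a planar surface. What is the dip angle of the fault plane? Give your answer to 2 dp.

5.99°

Let the plane be z = a·x + b·y + c.
Well B−Well A: 231a + 219b = −33;  Well C−Well A: 107a + 39b = −10.1.
Solving gives a = −0.06412, b = −0.08305.
Gradient magnitude |∇z| = √(a² + b²) = √(0.00411 + 0.00690) = 0.10492.
True dip = arctan(0.10492) = 5.99°, dipping toward NE (azimuth ≈ 038°).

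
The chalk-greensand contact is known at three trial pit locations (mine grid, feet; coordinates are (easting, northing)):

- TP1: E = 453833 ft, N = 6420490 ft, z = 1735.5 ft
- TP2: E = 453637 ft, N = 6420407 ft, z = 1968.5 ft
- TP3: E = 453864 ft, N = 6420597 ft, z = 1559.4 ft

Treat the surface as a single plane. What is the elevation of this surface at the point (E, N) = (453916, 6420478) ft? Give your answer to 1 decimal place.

Let the plane be z = a·E + b·N + c.
TP2−TP1: −196a − 83b = 233;  TP3−TP1: 31a + 107b = −176.1.
Solving gives a = −0.560611990, b = −1.483374096.
Then c = 1735.5 − a·453833 − b·6420490 = 9780148.27.
At (453916, 6420478): z = −254470.8 − 9523970.8 + 9780148.27 = 1706.8 ft.

1706.8 ft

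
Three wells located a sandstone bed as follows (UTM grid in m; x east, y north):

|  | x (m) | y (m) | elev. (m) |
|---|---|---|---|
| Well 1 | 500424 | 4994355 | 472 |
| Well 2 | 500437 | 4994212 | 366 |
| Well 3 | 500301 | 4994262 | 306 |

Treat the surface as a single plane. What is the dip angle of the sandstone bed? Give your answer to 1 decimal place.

47.6°

Let the plane be z = a·x + b·y + c.
Well 2−Well 1: 13a − 143b = −106;  Well 3−Well 1: −123a − 93b = −166.
Solving gives a = 0.73838, b = 0.80838.
Gradient magnitude |∇z| = √(a² + b²) = √(0.54520 + 0.65348) = 1.09484.
True dip = arctan(1.09484) = 47.6°, dipping toward SW (azimuth ≈ 222°).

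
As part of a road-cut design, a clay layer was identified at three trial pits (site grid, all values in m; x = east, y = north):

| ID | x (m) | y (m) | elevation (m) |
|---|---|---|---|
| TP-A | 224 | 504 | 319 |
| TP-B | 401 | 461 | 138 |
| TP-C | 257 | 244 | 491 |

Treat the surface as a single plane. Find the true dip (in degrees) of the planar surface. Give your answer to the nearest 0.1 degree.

Let the plane be z = a·x + b·y + c.
TP-B−TP-A: 177a − 43b = −181;  TP-C−TP-A: 33a − 260b = 172.
Solving gives a = −1.22096, b = −0.81651.
Gradient magnitude |∇z| = √(a² + b²) = √(1.49074 + 0.66668) = 1.46882.
True dip = arctan(1.46882) = 55.8°, dipping toward NE (azimuth ≈ 056°).

55.8°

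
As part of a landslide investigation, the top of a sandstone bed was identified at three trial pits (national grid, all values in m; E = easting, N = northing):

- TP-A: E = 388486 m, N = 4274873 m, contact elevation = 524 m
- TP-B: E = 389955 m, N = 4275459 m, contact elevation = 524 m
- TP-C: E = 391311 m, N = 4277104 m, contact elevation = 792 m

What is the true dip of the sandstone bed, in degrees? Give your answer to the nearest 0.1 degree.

Two edge vectors: TP-A→TP-B = (1469, 586, 0), TP-A→TP-C = (2825, 2231, 268).
Normal n = (TP-A→TP-B) × (TP-A→TP-C) = (157048, -393692, 1621889).
So ∂z/∂E = −n_x/n_z = −0.09683 and ∂z/∂N = −n_y/n_z = 0.24274.
Gradient magnitude |∇z| = √(a² + b²) = √(0.00938 + 0.05892) = 0.26134.
True dip = arctan(0.26134) = 14.6°, dipping toward SSE (azimuth ≈ 158°).

14.6°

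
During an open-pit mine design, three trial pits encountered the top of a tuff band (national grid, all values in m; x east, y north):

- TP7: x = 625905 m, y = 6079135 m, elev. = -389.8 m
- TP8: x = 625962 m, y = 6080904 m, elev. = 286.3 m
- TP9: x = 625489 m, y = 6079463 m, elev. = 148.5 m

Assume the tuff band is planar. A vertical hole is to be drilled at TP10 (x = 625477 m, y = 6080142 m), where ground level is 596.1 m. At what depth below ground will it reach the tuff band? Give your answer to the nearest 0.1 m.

Two edge vectors: TP7→TP8 = (57, 1769, 676.1), TP7→TP9 = (-416, 328, 538.3).
Normal n = (TP7→TP8) × (TP7→TP9) = (730491.9, -311940.7, 754600).
So ∂z/∂x = −n_x/n_z = −0.968051816 and ∂z/∂y = −n_y/n_z = 0.413385502.
Intercept c from TP7: -389.8 + 605908.47 − 2513026.28 = −1907507.60.
At (625477, 6080142): z_contact = −605494.15 + 2513442.55 − 1907507.60 = 440.81 m.
Depth below ground = 596.1 − 440.81 = 155.3 m.

155.3 m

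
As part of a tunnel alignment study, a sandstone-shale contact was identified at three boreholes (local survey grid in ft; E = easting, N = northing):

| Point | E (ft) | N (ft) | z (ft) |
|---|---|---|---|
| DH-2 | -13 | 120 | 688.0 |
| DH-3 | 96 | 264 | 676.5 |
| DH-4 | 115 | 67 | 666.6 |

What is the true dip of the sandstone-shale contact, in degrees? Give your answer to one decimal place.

Two edge vectors: DH-2→DH-3 = (109, 144, -11.5), DH-2→DH-4 = (128, -53, -21.4).
Normal n = (DH-2→DH-3) × (DH-2→DH-4) = (-3691.1, 860.6, -24209).
So ∂z/∂E = −n_x/n_z = −0.15247 and ∂z/∂N = −n_y/n_z = 0.03555.
Gradient magnitude |∇z| = √(a² + b²) = √(0.02325 + 0.00126) = 0.15656.
True dip = arctan(0.15656) = 8.9°, dipping toward ESE (azimuth ≈ 103°).

8.9°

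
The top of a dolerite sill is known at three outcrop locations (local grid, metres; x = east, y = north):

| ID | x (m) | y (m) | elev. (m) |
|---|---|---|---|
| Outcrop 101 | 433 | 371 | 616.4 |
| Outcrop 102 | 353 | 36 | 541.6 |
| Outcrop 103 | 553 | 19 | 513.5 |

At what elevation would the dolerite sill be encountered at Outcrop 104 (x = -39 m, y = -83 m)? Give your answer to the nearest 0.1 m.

Two edge vectors: Outcrop 101→Outcrop 102 = (-80, -335, -74.8), Outcrop 101→Outcrop 103 = (120, -352, -102.9).
Normal n = (Outcrop 101→Outcrop 102) × (Outcrop 101→Outcrop 103) = (8141.9, -17208, 68360).
So ∂z/∂x = −n_x/n_z = −0.11910 and ∂z/∂y = −n_y/n_z = 0.25173.
Intercept c from Outcrop 101: 616.4 + 51.57 − 93.39 = 574.58.
At (-39, -83): z = 4.6 − 20.9 + 574.58 = 558.3 m.

558.3 m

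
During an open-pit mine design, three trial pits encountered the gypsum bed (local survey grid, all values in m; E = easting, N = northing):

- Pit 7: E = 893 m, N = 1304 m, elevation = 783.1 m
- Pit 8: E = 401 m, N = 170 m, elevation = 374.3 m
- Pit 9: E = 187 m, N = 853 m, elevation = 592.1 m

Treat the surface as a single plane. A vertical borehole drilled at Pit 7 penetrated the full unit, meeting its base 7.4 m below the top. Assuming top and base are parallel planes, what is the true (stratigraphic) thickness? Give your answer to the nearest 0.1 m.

Let the plane be z = a·E + b·N + c.
Pit 8−Pit 7: −492a − 1134b = −408.8;  Pit 9−Pit 7: −706a − 451b = −191.
Solving gives a = 0.05568, b = 0.33633.
|∇z| = √(a²+b²) = 0.34091, so dip δ = arctan(0.34091) = 18.82°.
True thickness = vertical thickness × cos δ = 7.4 × cos 18.82° = 7.0 m.

7.0 m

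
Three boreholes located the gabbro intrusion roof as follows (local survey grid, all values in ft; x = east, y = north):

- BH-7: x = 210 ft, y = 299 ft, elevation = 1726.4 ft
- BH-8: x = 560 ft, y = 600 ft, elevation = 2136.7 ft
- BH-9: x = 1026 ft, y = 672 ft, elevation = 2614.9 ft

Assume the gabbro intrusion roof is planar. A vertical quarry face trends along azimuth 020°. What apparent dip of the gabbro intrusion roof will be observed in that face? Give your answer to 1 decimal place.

28.1°

Let the plane be z = a·x + b·y + c.
BH-8−BH-7: 350a + 301b = 410.3;  BH-9−BH-7: 816a + 373b = 888.5.
Solving gives a = 0.99418, b = 0.20710.
Unit vector along 020° is (sin 20°, cos 20°) = (0.3420, 0.9397).
Slope in that direction = a·(0.3420) + b·(0.9397) = 0.53464.
Apparent dip = arctan|0.53464| = 28.1° (true dip is 45.4°, so apparent ≤ true as expected).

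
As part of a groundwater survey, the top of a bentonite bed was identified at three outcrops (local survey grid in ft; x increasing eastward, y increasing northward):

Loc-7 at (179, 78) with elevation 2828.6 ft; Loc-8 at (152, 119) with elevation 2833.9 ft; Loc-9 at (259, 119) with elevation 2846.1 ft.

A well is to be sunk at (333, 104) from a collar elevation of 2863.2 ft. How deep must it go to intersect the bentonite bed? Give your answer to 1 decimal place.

11.7 ft

Let the plane be z = a·x + b·y + c.
Loc-8−Loc-7: −27a + 41b = 5.3;  Loc-9−Loc-7: 80a + 41b = 17.5.
Solving gives a = 0.11402, b = 0.20435.
Then c = 2828.6 − a·179 − b·78 = 2792.25.
At (333, 104): z_contact = 37.97 + 21.25 + 2792.25 = 2851.47 ft.
Depth below ground = 2863.2 − 2851.47 = 11.7 ft.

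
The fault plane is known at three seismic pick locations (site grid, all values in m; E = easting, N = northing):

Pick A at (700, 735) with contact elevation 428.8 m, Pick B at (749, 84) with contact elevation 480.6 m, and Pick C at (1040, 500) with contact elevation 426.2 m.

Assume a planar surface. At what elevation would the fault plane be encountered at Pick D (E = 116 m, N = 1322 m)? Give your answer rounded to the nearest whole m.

418 m

Let the plane be z = a·E + b·N + c.
Pick B−Pick A: 49a − 651b = 51.8;  Pick C−Pick A: 340a − 235b = −2.6.
Solving gives a = −0.06608, b = −0.08454.
Then c = 428.8 − a·700 − b·735 = 537.20.
At (116, 1322): z = −7.7 − 111.8 + 537.20 = 417.8 m.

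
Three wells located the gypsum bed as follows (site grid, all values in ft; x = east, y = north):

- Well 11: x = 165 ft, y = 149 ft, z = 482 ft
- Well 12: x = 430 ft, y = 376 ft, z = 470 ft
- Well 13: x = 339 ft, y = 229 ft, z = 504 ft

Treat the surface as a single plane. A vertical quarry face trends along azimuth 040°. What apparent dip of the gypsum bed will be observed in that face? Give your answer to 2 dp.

Two edge vectors: Well 11→Well 12 = (265, 227, -12), Well 11→Well 13 = (174, 80, 22).
Normal n = (Well 11→Well 12) × (Well 11→Well 13) = (5954, -7918, -18298).
So ∂z/∂x = −n_x/n_z = 0.32539 and ∂z/∂y = −n_y/n_z = −0.43272.
Unit vector along 040° is (sin 40°, cos 40°) = (0.6428, 0.7660).
Slope in that direction = a·(0.6428) + b·(0.7660) = −0.12233.
Apparent dip = arctan|0.12233| = 6.97° (true dip is 28.4°, so apparent ≤ true as expected).

6.97°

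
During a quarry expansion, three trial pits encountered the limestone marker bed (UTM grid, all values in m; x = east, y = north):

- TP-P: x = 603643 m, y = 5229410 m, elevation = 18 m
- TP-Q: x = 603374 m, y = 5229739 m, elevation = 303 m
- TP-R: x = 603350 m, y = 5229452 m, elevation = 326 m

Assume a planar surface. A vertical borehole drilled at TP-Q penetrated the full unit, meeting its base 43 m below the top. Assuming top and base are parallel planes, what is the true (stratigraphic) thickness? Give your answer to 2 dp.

Two edge vectors: TP-P→TP-Q = (-269, 329, 285), TP-P→TP-R = (-293, 42, 308).
Normal n = (TP-P→TP-Q) × (TP-P→TP-R) = (89362, -653, 85099).
So ∂z/∂x = −n_x/n_z = −1.05009 and ∂z/∂y = −n_y/n_z = 0.00767.
|∇z| = √(a²+b²) = 1.05012, so dip δ = arctan(1.05012) = 46.40°.
True thickness = vertical thickness × cos δ = 43 × cos 46.40° = 29.65 m.

29.65 m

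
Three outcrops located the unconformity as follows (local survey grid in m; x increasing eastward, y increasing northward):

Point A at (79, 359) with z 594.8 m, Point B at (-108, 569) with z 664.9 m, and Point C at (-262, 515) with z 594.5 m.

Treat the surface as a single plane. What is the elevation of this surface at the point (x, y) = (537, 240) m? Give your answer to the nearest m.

Two edge vectors: Point A→Point B = (-187, 210, 70.1), Point A→Point C = (-341, 156, -0.3).
Normal n = (Point A→Point B) × (Point A→Point C) = (-10998.6, -23960.2, 42438).
So ∂z/∂x = −n_x/n_z = 0.25917 and ∂z/∂y = −n_y/n_z = 0.56459.
Intercept c from Point A: 594.8 − 20.47 − 202.69 = 371.64.
At (537, 240): z = 139.2 + 135.5 + 371.64 = 646.3 m.

646 m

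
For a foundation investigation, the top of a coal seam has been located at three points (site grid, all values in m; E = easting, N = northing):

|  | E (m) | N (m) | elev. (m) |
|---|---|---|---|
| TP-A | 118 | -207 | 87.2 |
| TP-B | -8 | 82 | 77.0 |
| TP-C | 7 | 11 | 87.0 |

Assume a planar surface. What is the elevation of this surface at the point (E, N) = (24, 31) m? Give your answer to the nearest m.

Two edge vectors: TP-A→TP-B = (-126, 289, -10.2), TP-A→TP-C = (-111, 218, -0.2).
Normal n = (TP-A→TP-B) × (TP-A→TP-C) = (2165.8, 1107, 4611).
So ∂z/∂E = −n_x/n_z = −0.46970 and ∂z/∂N = −n_y/n_z = −0.24008.
Intercept c from TP-A: 87.2 + 55.42 − 49.70 = 92.93.
At (24, 31): z = −11.3 − 7.4 + 92.93 = 74.2 m.

74 m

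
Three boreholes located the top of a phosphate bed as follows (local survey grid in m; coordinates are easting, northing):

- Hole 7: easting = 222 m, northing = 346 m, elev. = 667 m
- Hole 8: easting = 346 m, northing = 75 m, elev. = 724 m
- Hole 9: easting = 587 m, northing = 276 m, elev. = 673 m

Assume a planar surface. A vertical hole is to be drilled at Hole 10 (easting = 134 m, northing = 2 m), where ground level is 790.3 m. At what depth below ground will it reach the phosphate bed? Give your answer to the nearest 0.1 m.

44.5 m

Let the plane be z = a·easting + b·northing + c.
Hole 8−Hole 7: 124a − 271b = 57;  Hole 9−Hole 7: 365a − 70b = 6.
Solving gives a = −0.02620, b = −0.22232.
Then c = 667 − a·222 − b·346 = 749.74.
At (134, 2): z_contact = −3.51 − 0.44 + 749.74 = 745.78 m.
Depth below ground = 790.3 − 745.78 = 44.5 m.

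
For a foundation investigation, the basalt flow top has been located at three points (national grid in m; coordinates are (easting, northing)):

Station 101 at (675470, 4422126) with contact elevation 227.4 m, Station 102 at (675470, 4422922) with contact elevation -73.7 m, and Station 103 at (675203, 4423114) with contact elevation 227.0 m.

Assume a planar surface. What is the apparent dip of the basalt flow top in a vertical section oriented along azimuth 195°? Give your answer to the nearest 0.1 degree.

36.0°

Two edge vectors: Station 101→Station 102 = (0, 796, -301.1), Station 101→Station 103 = (-267, 988, -0.4).
Normal n = (Station 101→Station 102) × (Station 101→Station 103) = (297168.4, 80393.7, 212532).
So ∂z/∂E = −n_x/n_z = −1.39823 and ∂z/∂N = −n_y/n_z = −0.37827.
Unit vector along 195° is (sin 195°, cos 195°) = (-0.2588, -0.9659).
Slope in that direction = a·(-0.2588) + b·(-0.9659) = 0.72727.
Apparent dip = arctan|0.72727| = 36.0° (true dip is 55.4°, so apparent ≤ true as expected).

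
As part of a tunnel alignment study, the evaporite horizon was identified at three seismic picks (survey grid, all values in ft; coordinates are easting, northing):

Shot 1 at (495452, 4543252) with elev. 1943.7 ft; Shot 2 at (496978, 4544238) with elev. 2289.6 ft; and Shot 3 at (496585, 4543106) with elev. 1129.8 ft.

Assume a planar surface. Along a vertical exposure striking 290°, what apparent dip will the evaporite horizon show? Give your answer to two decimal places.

Two edge vectors: Shot 1→Shot 2 = (1526, 986, 345.9), Shot 1→Shot 3 = (1133, -146, -813.9).
Normal n = (Shot 1→Shot 2) × (Shot 1→Shot 3) = (-752004, 1633916.1, -1339934).
So ∂z/∂easting = −n_x/n_z = −0.56122 and ∂z/∂northing = −n_y/n_z = 1.21940.
Unit vector along 290° is (sin 290°, cos 290°) = (-0.9397, 0.3420).
Slope in that direction = a·(-0.9397) + b·(0.3420) = 0.94444.
Apparent dip = arctan|0.94444| = 43.36° (true dip is 53.3°, so apparent ≤ true as expected).

43.36°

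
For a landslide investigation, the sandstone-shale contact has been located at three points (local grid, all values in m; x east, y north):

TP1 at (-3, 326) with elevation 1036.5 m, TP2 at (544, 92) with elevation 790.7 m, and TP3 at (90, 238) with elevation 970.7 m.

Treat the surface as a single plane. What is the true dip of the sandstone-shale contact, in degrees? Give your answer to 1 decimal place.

Two edge vectors: TP1→TP2 = (547, -234, -245.8), TP1→TP3 = (93, -88, -65.8).
Normal n = (TP1→TP2) × (TP1→TP3) = (-6233.2, 13133.2, -26374).
So ∂z/∂x = −n_x/n_z = −0.23634 and ∂z/∂y = −n_y/n_z = 0.49796.
Gradient magnitude |∇z| = √(a² + b²) = √(0.05586 + 0.24796) = 0.55120.
True dip = arctan(0.55120) = 28.9°, dipping toward SSE (azimuth ≈ 155°).

28.9°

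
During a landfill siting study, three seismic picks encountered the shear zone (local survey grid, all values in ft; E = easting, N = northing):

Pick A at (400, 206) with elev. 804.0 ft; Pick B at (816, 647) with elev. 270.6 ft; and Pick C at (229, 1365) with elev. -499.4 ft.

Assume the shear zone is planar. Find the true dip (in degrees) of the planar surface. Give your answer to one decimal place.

48.7°

Two edge vectors: Pick A→Pick B = (416, 441, -533.4), Pick A→Pick C = (-171, 1159, -1303.4).
Normal n = (Pick A→Pick B) × (Pick A→Pick C) = (43411.2, 633425.8, 557555).
So ∂z/∂E = −n_x/n_z = −0.07786 and ∂z/∂N = −n_y/n_z = −1.13608.
Gradient magnitude |∇z| = √(a² + b²) = √(0.00606 + 1.29067) = 1.13874.
True dip = arctan(1.13874) = 48.7°, dipping toward N (azimuth ≈ 004°).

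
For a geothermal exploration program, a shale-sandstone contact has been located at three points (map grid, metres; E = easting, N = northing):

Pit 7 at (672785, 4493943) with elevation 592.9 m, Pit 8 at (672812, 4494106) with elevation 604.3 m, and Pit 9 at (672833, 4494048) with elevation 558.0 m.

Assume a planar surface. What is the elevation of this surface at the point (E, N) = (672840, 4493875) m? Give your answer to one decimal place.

496.7 m

Let the plane be z = a·E + b·N + c.
Pit 8−Pit 7: 27a + 163b = 11.4;  Pit 9−Pit 7: 48a + 105b = −34.9.
Solving gives a = −1.380176388, b = 0.298556825.
Then c = 592.9 − a·672785 − b·4493943 = −412542.48.
At (672840, 4493875): z = −928637.9 + 1341677.1 − 412542.48 = 496.7 m.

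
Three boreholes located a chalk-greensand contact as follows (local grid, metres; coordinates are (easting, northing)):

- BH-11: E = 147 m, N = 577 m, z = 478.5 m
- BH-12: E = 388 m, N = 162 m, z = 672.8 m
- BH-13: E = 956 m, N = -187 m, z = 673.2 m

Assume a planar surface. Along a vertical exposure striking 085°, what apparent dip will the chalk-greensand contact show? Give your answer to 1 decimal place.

Two edge vectors: BH-11→BH-12 = (241, -415, 194.3), BH-11→BH-13 = (809, -764, 194.7).
Normal n = (BH-11→BH-12) × (BH-11→BH-13) = (67644.7, 110266, 151611).
So ∂z/∂E = −n_x/n_z = −0.44617 and ∂z/∂N = −n_y/n_z = −0.72730.
Unit vector along 085° is (sin 85°, cos 85°) = (0.9962, 0.0872).
Slope in that direction = a·(0.9962) + b·(0.0872) = −0.50786.
Apparent dip = arctan|0.50786| = 26.9° (true dip is 40.5°, so apparent ≤ true as expected).

26.9°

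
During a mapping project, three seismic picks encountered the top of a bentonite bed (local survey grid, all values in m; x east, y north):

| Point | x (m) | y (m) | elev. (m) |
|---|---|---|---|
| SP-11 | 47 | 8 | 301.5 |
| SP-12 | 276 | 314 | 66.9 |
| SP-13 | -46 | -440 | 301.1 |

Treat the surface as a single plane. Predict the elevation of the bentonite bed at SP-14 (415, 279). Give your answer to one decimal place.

-140.7 m

Let the plane be z = a·x + b·y + c.
SP-12−SP-11: 229a + 306b = −234.6;  SP-13−SP-11: −93a − 448b = −0.4.
Solving gives a = −1.41936, b = 0.29554.
Then c = 301.5 − a·47 − b·8 = 365.85.
At (415, 279): z = −589.0 + 82.5 + 365.85 = -140.7 m.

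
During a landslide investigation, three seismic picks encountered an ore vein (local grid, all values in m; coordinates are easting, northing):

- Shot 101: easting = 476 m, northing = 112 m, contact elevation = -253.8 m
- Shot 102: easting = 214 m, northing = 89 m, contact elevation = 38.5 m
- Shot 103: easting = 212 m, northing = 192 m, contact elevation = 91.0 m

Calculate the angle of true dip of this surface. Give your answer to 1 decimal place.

51.5°

Two edge vectors: Shot 101→Shot 102 = (-262, -23, 292.3), Shot 101→Shot 103 = (-264, 80, 344.8).
Normal n = (Shot 101→Shot 102) × (Shot 101→Shot 103) = (-31314.4, 13170.4, -27032).
So ∂z/∂easting = −n_x/n_z = −1.15842 and ∂z/∂northing = −n_y/n_z = 0.48722.
Gradient magnitude |∇z| = √(a² + b²) = √(1.34194 + 0.23738) = 1.25671.
True dip = arctan(1.25671) = 51.5°, dipping toward ESE (azimuth ≈ 113°).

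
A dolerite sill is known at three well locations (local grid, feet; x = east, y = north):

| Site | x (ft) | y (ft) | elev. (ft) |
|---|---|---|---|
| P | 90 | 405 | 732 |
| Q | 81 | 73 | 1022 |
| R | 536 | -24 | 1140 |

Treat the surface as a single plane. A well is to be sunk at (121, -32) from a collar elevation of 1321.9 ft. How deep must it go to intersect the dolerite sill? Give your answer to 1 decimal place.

205.1 ft

Let the plane be z = a·x + b·y + c.
Q−P: −9a − 332b = 290;  R−P: 446a − 429b = 408.
Solving gives a = 0.07270, b = −0.87546.
Then c = 732 − a·90 − b·405 = 1080.02.
At (121, -32): z_contact = 8.80 + 28.01 + 1080.02 = 1116.83 ft.
Depth below ground = 1321.9 − 1116.83 = 205.1 ft.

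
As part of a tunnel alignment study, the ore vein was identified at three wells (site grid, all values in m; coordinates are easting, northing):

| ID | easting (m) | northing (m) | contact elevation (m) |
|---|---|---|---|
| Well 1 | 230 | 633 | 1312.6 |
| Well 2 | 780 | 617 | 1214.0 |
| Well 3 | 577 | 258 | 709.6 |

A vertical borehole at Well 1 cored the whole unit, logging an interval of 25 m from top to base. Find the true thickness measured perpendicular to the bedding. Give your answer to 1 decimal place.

Let the plane be z = a·easting + b·northing + c.
Well 2−Well 1: 550a − 16b = −98.6;  Well 3−Well 1: 347a − 375b = −603.
Solving gives a = −0.13616, b = 1.48201.
|∇z| = √(a²+b²) = 1.48825, so dip δ = arctan(1.48825) = 56.10°.
True thickness = vertical thickness × cos δ = 25 × cos 56.10° = 13.9 m.

13.9 m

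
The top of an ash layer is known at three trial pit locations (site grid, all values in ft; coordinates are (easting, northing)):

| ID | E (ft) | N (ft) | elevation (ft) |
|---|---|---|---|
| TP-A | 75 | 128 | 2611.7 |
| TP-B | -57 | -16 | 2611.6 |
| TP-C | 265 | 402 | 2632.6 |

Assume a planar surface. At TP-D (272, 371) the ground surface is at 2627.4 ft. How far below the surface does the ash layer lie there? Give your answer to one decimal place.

Let the plane be z = a·E + b·N + c.
TP-B−TP-A: −132a − 144b = −0.1;  TP-C−TP-A: 190a + 274b = 20.9.
Solving gives a = −0.33858, b = 0.31106.
Then c = 2611.7 − a·75 − b·128 = 2597.28.
At (272, 371): z_contact = −92.09 + 115.40 + 2597.28 = 2620.59 ft.
Depth below ground = 2627.4 − 2620.59 = 6.8 ft.

6.8 ft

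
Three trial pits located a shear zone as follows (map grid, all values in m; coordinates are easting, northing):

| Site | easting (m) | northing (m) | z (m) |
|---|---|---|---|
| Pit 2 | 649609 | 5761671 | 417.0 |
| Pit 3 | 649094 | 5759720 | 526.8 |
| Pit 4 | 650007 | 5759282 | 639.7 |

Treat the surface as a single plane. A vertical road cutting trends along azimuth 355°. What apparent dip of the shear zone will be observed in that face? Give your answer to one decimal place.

4.9°

Let the plane be z = a·easting + b·northing + c.
Pit 3−Pit 2: −515a − 1951b = 109.8;  Pit 4−Pit 2: 398a − 2389b = 222.7.
Solving gives a = 0.08579, b = −0.07893.
Unit vector along 355° is (sin 355°, cos 355°) = (-0.0872, 0.9962).
Slope in that direction = a·(-0.0872) + b·(0.9962) = −0.08610.
Apparent dip = arctan|0.08610| = 4.9° (true dip is 6.6°, so apparent ≤ true as expected).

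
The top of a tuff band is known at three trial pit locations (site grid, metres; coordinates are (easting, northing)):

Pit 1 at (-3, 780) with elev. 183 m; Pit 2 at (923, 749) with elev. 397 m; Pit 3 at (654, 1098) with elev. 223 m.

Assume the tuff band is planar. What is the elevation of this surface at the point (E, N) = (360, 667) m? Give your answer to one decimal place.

300.1 m

Let the plane be z = a·E + b·N + c.
Pit 2−Pit 1: 926a − 31b = 214;  Pit 3−Pit 1: 657a + 318b = 40.
Solving gives a = 0.220090, b = −0.328928.
Then c = 183 − a·-3 − b·780 = 440.22.
At (360, 667): z = 79.2 − 219.4 + 440.22 = 300.1 m.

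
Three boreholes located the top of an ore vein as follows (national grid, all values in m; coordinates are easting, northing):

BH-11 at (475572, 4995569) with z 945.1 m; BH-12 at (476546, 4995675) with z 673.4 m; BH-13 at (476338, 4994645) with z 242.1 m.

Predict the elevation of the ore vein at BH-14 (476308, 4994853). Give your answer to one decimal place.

Let the plane be z = a·easting + b·northing + c.
BH-12−BH-11: 974a + 106b = −271.7;  BH-13−BH-11: 766a − 924b = −703.
Solving gives a = −0.331816236, b = 0.485745415.
Then c = 945.1 − a·475572 − b·4995569 = −2267827.12.
At (476308, 4994853): z = −158046.7 + 2426226.9 − 2267827.12 = 353.1 m.

353.1 m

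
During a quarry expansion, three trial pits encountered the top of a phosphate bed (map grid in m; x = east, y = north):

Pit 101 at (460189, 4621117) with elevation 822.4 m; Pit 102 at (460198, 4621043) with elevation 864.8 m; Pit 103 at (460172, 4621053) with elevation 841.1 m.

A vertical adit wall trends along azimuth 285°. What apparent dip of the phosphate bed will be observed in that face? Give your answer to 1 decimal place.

39.6°

Let the plane be z = a·x + b·y + c.
Pit 102−Pit 101: 9a − 74b = 42.4;  Pit 103−Pit 101: −17a − 64b = 18.7.
Solving gives a = 0.72508, b = −0.48479.
Unit vector along 285° is (sin 285°, cos 285°) = (-0.9659, 0.2588).
Slope in that direction = a·(-0.9659) + b·(0.2588) = −0.82585.
Apparent dip = arctan|0.82585| = 39.6° (true dip is 41.1°, so apparent ≤ true as expected).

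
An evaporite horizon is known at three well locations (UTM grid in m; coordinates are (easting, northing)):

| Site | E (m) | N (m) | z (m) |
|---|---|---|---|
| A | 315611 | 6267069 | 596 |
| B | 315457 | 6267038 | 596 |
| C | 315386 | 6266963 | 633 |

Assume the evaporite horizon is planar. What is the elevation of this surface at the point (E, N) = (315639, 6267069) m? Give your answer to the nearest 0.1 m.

599.4 m

Let the plane be z = a·E + b·N + c.
B−A: −154a − 31b = 0;  C−A: −225a − 106b = 37.
Solving gives a = 0.122686918, b = −0.609476949.
Then c = 596 − a·315611 − b·6267069 = 3781508.75.
At (315639, 6267069): z = 38724.8 − 3819634.1 + 3781508.75 = 599.4 m.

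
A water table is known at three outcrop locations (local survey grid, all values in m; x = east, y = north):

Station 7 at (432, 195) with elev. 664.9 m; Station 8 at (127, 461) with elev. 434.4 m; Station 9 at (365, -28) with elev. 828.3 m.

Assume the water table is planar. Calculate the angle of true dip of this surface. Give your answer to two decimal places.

Two edge vectors: Station 7→Station 8 = (-305, 266, -230.5), Station 7→Station 9 = (-67, -223, 163.4).
Normal n = (Station 7→Station 8) × (Station 7→Station 9) = (-7937.1, 65280.5, 85837).
So ∂z/∂x = −n_x/n_z = 0.09247 and ∂z/∂y = −n_y/n_z = −0.76052.
Gradient magnitude |∇z| = √(a² + b²) = √(0.00855 + 0.57839) = 0.76612.
True dip = arctan(0.76612) = 37.46°, dipping toward N (azimuth ≈ 353°).

37.46°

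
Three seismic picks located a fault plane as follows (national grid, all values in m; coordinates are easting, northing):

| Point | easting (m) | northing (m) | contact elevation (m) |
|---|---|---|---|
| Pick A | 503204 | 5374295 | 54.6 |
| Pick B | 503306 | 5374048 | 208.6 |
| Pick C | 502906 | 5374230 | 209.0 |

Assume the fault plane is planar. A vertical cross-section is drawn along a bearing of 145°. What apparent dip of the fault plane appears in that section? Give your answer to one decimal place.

Two edge vectors: Pick A→Pick B = (102, -247, 154), Pick A→Pick C = (-298, -65, 154.4).
Normal n = (Pick A→Pick B) × (Pick A→Pick C) = (-28126.8, -61640.8, -80236).
So ∂z/∂easting = −n_x/n_z = −0.35055 and ∂z/∂northing = −n_y/n_z = −0.76824.
Unit vector along 145° is (sin 145°, cos 145°) = (0.5736, -0.8192).
Slope in that direction = a·(0.5736) + b·(-0.8192) = 0.42824.
Apparent dip = arctan|0.42824| = 23.2° (true dip is 40.2°, so apparent ≤ true as expected).

23.2°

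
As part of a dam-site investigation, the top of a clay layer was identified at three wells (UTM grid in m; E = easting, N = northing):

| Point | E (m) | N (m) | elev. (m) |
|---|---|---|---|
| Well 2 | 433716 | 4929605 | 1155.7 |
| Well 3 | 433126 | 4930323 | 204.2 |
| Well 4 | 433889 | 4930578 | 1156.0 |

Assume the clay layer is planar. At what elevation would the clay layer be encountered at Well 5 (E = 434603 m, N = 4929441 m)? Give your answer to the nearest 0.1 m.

2370.6 m

Two edge vectors: Well 2→Well 3 = (-590, 718, -951.5), Well 2→Well 4 = (173, 973, 0.3).
Normal n = (Well 2→Well 3) × (Well 2→Well 4) = (926024.9, -164432.5, -698284).
So ∂z/∂E = −n_x/n_z = 1.326143661 and ∂z/∂N = −n_y/n_z = −0.235480836.
Intercept c from Well 2: 1155.7 − 575169.72 + 1160827.51 = 586813.48.
At (434603, 4929441): z = 576346.0 − 1160788.9 + 586813.48 = 2370.6 m.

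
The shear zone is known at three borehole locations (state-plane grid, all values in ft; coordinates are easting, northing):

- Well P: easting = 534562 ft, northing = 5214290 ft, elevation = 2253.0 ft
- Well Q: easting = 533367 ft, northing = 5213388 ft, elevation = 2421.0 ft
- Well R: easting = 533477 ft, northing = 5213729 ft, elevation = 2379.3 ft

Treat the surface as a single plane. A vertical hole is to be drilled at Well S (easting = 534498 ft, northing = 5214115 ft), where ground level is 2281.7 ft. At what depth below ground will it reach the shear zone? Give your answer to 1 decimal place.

6.8 ft

Two edge vectors: Well P→Well Q = (-1195, -902, 168), Well P→Well R = (-1085, -561, 126.3).
Normal n = (Well P→Well Q) × (Well P→Well R) = (-19674.6, -31351.5, -308275).
So ∂z/∂easting = −n_x/n_z = −0.063821588 and ∂z/∂northing = −n_y/n_z = −0.101699781.
Intercept c from Well P: 2253 + 34116.60 + 530292.15 = 566661.75.
At (534498, 5214115): z_contact = −34112.51 − 530274.35 + 566661.75 = 2274.88 ft.
Depth below ground = 2281.7 − 2274.88 = 6.8 ft.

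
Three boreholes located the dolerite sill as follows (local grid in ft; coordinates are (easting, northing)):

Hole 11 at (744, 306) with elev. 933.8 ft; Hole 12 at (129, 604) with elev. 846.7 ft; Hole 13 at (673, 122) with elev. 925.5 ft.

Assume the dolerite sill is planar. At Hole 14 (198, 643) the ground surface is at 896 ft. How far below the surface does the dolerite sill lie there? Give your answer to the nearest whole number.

40 ft

Let the plane be z = a·E + b·N + c.
Hole 12−Hole 11: −615a + 298b = −87.1;  Hole 13−Hole 11: −71a − 184b = −8.3.
Solving gives a = 0.13773, b = −0.00804.
Then c = 933.8 − a·744 − b·306 = 833.79.
At (198, 643): z_contact = 27.3 − 5.2 + 833.79 = 855.9 ft.
Depth below ground = 896 − 855.9 = 40 ft.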